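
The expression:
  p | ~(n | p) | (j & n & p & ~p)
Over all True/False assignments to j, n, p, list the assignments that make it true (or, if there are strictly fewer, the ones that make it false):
is false only for:
  j=False, n=True, p=False;
  j=True, n=True, p=False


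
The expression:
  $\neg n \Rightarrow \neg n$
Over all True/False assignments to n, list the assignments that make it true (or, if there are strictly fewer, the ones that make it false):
is always true.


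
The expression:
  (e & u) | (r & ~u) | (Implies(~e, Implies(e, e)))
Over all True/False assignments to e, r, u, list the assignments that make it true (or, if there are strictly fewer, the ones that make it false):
is always true.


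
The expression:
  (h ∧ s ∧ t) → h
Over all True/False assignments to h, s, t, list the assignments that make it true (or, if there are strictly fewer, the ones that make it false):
is always true.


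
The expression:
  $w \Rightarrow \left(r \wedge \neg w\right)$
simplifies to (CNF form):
$\neg w$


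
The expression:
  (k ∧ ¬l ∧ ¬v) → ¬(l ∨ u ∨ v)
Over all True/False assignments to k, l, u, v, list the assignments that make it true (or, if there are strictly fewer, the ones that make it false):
is false only for:
  k=True, l=False, u=True, v=False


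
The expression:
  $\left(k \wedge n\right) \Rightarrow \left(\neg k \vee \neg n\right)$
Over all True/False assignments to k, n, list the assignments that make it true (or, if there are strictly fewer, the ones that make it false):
is false only for:
  k=True, n=True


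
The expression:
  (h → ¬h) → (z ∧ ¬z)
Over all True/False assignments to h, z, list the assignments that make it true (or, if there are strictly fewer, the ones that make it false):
is true only for:
  h=True, z=False;
  h=True, z=True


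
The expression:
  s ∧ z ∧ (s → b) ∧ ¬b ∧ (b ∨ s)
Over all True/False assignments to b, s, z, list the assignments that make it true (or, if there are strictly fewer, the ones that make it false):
is never true.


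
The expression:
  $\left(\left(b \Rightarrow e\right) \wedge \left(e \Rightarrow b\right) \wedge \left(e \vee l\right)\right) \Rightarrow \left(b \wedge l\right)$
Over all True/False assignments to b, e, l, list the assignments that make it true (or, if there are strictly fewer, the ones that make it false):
is false only for:
  b=False, e=False, l=True;
  b=True, e=True, l=False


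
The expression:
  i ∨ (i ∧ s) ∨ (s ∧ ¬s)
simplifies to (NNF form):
i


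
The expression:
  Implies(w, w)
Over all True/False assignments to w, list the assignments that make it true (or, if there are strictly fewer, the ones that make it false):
is always true.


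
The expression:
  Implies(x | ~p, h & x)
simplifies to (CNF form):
(p | x) & (h | ~x)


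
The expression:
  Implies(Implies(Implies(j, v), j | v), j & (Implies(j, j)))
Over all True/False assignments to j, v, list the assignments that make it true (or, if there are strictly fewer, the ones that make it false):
is false only for:
  j=False, v=True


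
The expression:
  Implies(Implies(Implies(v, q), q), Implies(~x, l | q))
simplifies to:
l | q | x | ~v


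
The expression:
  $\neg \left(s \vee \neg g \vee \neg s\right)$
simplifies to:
$\text{False}$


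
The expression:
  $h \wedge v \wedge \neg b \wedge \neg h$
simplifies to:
$\text{False}$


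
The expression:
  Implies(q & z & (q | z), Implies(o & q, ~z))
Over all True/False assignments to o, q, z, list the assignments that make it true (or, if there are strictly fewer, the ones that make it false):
is false only for:
  o=True, q=True, z=True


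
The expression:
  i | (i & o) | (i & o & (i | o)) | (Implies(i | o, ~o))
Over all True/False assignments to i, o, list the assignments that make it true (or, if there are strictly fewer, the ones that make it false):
is false only for:
  i=False, o=True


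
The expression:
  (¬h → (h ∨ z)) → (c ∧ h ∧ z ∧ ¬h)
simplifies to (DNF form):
¬h ∧ ¬z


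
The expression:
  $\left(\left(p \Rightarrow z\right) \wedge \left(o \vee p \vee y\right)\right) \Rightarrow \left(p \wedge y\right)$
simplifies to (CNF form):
$\left(p \vee \neg o\right) \wedge \left(p \vee \neg y\right) \wedge \left(y \vee \neg p \vee \neg z\right)$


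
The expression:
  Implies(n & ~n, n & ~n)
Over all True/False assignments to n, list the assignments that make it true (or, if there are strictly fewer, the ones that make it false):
is always true.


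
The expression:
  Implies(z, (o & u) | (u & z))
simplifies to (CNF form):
u | ~z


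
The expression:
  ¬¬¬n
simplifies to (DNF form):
¬n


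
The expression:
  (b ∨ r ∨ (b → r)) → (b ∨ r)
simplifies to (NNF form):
b ∨ r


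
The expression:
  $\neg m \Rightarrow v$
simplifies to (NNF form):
$m \vee v$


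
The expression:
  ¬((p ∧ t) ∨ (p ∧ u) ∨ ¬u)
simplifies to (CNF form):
u ∧ ¬p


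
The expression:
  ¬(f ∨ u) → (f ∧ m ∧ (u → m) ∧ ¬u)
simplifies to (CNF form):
f ∨ u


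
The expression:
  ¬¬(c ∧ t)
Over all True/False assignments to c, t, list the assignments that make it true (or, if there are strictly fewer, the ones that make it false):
is true only for:
  c=True, t=True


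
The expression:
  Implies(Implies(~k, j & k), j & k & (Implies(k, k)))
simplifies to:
j | ~k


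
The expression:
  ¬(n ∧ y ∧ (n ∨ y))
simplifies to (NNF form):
¬n ∨ ¬y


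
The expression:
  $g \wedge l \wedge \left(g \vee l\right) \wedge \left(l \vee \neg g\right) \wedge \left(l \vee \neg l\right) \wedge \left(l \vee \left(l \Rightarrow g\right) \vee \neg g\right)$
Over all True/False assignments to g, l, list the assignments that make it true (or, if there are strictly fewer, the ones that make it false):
is true only for:
  g=True, l=True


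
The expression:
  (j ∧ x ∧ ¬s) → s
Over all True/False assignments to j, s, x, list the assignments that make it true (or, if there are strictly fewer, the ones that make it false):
is false only for:
  j=True, s=False, x=True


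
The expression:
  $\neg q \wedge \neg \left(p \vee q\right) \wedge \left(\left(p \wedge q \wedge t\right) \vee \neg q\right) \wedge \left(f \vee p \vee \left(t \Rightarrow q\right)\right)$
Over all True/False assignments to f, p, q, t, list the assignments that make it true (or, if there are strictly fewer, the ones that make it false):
is true only for:
  f=False, p=False, q=False, t=False;
  f=True, p=False, q=False, t=False;
  f=True, p=False, q=False, t=True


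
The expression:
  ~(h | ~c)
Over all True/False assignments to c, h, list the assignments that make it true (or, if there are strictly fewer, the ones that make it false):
is true only for:
  c=True, h=False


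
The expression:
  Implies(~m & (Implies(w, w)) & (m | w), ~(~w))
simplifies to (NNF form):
True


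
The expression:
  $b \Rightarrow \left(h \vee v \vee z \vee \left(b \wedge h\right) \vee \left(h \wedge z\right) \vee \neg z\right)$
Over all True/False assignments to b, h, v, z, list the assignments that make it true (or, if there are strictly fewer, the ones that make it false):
is always true.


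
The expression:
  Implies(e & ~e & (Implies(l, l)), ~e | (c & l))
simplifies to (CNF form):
True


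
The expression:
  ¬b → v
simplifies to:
b ∨ v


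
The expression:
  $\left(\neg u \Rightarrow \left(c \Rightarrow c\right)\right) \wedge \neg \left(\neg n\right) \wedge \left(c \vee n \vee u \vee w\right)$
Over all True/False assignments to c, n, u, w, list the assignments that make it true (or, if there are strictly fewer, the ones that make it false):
is true only for:
  c=False, n=True, u=False, w=False;
  c=False, n=True, u=False, w=True;
  c=False, n=True, u=True, w=False;
  c=False, n=True, u=True, w=True;
  c=True, n=True, u=False, w=False;
  c=True, n=True, u=False, w=True;
  c=True, n=True, u=True, w=False;
  c=True, n=True, u=True, w=True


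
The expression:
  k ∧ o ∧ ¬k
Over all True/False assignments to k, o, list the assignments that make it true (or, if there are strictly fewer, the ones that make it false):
is never true.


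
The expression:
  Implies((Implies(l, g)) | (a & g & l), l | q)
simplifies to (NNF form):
l | q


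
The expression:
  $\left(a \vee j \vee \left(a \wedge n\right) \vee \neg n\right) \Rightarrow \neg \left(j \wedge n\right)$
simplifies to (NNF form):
$\neg j \vee \neg n$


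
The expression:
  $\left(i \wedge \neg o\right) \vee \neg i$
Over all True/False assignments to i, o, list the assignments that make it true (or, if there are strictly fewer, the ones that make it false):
is false only for:
  i=True, o=True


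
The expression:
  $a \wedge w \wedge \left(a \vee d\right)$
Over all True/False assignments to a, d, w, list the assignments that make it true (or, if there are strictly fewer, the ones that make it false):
is true only for:
  a=True, d=False, w=True;
  a=True, d=True, w=True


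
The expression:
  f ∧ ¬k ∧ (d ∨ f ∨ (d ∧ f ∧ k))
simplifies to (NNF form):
f ∧ ¬k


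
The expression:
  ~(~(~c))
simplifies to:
~c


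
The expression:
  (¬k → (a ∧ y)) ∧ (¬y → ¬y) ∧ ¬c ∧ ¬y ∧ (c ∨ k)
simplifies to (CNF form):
k ∧ ¬c ∧ ¬y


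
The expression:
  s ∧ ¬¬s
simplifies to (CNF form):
s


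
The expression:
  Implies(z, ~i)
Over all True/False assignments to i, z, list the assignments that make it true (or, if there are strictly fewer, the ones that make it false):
is false only for:
  i=True, z=True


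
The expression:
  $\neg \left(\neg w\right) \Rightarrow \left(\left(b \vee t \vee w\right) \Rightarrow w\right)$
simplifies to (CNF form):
$\text{True}$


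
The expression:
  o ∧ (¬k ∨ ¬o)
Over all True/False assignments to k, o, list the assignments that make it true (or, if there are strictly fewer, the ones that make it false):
is true only for:
  k=False, o=True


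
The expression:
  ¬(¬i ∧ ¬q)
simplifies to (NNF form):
i ∨ q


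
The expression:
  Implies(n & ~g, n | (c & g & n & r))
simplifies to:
True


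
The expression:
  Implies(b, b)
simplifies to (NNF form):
True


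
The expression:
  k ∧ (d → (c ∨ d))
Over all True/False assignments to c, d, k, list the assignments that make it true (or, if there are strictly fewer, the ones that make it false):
is true only for:
  c=False, d=False, k=True;
  c=False, d=True, k=True;
  c=True, d=False, k=True;
  c=True, d=True, k=True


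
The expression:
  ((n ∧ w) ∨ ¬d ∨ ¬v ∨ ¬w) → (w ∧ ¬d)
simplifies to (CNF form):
w ∧ (v ∨ ¬d) ∧ (¬d ∨ ¬n)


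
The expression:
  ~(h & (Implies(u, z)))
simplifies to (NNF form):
~h | (u & ~z)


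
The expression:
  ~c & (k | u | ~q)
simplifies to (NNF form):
~c & (k | u | ~q)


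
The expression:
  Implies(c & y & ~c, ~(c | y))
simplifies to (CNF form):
True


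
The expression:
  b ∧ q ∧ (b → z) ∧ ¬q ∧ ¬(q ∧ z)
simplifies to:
False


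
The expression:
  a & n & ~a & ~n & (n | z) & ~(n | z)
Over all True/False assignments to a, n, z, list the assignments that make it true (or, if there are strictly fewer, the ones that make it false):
is never true.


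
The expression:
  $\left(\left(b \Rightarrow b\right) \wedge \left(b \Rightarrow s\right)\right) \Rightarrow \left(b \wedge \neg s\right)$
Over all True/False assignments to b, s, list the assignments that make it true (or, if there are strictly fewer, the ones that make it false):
is true only for:
  b=True, s=False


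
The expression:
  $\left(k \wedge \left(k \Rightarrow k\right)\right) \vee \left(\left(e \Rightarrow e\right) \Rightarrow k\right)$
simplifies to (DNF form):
$k$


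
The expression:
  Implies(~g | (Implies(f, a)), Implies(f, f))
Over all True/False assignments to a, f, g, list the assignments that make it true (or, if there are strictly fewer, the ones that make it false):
is always true.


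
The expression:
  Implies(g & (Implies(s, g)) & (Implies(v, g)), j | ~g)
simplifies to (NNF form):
j | ~g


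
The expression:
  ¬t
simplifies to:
¬t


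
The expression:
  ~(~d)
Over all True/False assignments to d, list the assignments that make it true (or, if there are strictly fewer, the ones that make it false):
is true only for:
  d=True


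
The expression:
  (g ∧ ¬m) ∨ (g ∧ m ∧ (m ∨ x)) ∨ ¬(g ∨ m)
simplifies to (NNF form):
g ∨ ¬m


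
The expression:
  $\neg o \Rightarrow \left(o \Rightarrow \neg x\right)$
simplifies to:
$\text{True}$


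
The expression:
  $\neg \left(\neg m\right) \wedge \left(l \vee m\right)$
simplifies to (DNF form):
$m$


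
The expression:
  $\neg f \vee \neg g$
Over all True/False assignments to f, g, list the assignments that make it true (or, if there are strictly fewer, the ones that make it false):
is false only for:
  f=True, g=True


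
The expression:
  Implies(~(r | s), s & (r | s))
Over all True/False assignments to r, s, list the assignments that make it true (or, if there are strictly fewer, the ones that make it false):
is false only for:
  r=False, s=False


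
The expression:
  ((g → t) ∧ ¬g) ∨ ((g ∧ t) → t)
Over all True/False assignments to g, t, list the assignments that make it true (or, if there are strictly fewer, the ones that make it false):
is always true.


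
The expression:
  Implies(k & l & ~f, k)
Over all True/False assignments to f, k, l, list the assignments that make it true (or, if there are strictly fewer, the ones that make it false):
is always true.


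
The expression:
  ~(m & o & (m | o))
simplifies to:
~m | ~o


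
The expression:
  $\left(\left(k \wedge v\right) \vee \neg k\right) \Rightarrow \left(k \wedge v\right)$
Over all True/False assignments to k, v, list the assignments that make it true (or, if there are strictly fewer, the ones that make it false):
is true only for:
  k=True, v=False;
  k=True, v=True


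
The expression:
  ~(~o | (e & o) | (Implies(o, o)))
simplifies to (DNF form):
False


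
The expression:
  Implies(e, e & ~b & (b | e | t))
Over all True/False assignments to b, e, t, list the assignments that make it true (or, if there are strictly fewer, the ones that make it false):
is false only for:
  b=True, e=True, t=False;
  b=True, e=True, t=True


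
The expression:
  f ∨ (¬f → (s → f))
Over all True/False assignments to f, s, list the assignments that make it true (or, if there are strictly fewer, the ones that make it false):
is false only for:
  f=False, s=True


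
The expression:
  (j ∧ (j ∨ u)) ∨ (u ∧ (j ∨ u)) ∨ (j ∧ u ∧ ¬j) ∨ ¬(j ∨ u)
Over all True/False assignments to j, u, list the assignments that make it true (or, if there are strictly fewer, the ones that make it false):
is always true.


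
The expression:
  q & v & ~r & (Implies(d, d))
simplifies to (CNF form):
q & v & ~r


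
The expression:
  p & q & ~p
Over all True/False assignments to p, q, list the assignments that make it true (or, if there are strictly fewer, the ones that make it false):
is never true.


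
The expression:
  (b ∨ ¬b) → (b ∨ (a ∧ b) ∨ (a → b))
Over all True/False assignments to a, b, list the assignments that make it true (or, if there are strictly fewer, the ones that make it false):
is false only for:
  a=True, b=False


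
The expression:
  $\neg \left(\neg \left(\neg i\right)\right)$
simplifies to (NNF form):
$\neg i$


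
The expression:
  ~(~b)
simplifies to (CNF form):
b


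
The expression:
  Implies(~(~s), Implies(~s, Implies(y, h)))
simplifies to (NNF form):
True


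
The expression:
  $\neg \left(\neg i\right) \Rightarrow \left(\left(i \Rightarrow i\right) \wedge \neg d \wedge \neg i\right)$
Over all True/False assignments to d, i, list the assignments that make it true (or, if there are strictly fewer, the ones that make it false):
is true only for:
  d=False, i=False;
  d=True, i=False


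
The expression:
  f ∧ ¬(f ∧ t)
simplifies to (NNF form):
f ∧ ¬t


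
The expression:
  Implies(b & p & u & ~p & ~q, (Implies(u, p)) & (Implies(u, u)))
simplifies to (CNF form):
True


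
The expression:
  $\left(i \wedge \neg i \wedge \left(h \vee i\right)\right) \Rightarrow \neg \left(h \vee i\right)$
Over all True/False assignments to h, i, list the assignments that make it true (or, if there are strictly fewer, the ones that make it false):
is always true.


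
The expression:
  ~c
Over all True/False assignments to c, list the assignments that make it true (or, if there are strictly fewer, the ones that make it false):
is true only for:
  c=False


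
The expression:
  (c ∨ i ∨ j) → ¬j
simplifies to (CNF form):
¬j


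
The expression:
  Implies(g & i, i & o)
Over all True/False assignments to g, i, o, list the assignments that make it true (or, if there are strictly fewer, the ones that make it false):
is false only for:
  g=True, i=True, o=False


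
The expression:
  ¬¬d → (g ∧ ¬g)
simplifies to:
¬d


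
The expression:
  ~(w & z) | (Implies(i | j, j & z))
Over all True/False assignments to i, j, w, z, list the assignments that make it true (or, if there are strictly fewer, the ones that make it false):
is false only for:
  i=True, j=False, w=True, z=True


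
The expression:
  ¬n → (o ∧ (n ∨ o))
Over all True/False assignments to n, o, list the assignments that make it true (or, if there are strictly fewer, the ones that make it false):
is false only for:
  n=False, o=False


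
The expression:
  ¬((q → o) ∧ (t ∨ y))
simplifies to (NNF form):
(q ∧ ¬o) ∨ (¬t ∧ ¬y)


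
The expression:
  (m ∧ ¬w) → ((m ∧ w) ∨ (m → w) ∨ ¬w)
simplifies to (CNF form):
True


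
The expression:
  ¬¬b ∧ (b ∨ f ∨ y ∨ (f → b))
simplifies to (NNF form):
b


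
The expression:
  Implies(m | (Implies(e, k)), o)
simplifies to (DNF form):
o | (e & ~k & ~m)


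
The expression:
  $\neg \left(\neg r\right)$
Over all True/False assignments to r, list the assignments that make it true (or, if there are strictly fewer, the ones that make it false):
is true only for:
  r=True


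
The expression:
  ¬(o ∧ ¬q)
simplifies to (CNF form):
q ∨ ¬o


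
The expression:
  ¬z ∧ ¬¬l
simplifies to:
l ∧ ¬z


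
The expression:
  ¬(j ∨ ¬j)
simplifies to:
False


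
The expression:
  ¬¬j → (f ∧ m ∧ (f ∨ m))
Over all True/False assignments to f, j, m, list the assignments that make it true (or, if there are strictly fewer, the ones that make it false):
is false only for:
  f=False, j=True, m=False;
  f=False, j=True, m=True;
  f=True, j=True, m=False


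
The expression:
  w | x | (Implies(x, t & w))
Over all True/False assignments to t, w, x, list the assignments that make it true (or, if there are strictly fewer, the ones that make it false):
is always true.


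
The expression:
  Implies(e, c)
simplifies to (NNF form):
c | ~e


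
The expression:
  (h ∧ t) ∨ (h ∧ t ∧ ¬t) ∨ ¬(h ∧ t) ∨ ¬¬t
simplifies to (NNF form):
True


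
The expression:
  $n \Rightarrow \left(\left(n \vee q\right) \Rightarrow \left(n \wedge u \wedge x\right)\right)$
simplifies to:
$\left(u \wedge x\right) \vee \neg n$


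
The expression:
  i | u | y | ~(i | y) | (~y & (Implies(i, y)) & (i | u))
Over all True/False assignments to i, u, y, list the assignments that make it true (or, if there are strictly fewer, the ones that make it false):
is always true.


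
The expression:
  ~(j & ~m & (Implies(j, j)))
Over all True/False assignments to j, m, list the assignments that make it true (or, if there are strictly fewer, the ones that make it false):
is false only for:
  j=True, m=False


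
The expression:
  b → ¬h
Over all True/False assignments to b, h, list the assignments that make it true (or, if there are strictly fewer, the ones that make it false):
is false only for:
  b=True, h=True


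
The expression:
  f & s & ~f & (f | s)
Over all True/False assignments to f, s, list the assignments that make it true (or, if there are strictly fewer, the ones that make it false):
is never true.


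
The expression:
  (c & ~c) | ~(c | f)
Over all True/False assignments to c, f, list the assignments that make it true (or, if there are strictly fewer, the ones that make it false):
is true only for:
  c=False, f=False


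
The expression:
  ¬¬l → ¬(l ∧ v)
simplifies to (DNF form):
¬l ∨ ¬v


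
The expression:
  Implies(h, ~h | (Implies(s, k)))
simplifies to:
k | ~h | ~s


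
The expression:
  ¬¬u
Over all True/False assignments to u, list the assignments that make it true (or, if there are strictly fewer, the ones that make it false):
is true only for:
  u=True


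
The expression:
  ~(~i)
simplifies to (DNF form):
i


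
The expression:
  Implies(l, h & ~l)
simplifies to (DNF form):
~l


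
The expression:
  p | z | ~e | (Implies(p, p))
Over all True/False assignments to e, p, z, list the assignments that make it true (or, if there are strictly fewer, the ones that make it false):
is always true.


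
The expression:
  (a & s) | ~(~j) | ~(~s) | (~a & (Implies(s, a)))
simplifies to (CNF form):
j | s | ~a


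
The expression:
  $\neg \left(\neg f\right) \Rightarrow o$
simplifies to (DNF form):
$o \vee \neg f$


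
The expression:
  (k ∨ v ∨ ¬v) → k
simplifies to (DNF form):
k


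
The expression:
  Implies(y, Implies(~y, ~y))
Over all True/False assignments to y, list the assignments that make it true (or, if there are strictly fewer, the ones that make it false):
is always true.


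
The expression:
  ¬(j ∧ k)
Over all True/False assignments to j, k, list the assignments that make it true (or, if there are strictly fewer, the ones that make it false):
is false only for:
  j=True, k=True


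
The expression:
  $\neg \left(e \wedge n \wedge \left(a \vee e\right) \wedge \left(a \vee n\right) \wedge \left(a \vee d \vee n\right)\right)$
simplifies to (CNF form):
$\neg e \vee \neg n$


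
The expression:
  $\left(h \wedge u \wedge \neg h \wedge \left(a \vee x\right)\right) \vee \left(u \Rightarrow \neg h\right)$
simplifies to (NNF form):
$\neg h \vee \neg u$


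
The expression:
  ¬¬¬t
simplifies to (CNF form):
¬t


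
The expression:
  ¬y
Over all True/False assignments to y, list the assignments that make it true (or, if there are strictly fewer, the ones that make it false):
is true only for:
  y=False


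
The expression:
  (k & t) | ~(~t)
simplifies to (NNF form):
t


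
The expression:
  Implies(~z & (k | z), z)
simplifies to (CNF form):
z | ~k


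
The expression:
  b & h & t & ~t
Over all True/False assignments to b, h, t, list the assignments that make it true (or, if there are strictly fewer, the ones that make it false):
is never true.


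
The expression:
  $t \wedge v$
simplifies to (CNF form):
$t \wedge v$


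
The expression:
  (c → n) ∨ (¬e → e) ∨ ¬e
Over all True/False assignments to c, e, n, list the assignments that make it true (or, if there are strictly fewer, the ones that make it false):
is always true.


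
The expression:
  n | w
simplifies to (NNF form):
n | w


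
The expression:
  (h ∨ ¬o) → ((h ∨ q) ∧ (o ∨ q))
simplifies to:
o ∨ q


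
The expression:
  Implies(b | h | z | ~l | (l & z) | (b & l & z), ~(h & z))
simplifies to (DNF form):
~h | ~z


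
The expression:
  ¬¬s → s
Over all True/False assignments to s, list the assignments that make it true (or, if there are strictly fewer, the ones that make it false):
is always true.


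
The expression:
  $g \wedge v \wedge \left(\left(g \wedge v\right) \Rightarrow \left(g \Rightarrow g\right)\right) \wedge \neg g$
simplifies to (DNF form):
$\text{False}$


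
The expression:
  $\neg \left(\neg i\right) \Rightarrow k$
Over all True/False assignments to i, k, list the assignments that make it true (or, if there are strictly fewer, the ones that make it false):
is false only for:
  i=True, k=False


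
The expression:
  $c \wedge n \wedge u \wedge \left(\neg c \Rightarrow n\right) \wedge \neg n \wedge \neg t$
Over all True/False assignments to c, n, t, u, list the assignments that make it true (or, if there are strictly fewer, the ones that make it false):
is never true.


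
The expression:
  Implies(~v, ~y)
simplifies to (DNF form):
v | ~y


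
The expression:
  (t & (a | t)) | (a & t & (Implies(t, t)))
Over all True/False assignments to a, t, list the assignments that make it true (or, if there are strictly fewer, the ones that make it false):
is true only for:
  a=False, t=True;
  a=True, t=True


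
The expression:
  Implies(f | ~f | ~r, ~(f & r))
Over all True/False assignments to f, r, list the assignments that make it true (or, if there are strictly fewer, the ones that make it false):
is false only for:
  f=True, r=True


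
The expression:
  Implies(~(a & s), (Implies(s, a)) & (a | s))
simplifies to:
a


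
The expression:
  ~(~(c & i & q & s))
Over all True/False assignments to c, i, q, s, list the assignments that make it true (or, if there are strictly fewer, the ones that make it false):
is true only for:
  c=True, i=True, q=True, s=True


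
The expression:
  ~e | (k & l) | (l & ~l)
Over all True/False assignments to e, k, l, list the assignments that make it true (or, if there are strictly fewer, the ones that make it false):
is false only for:
  e=True, k=False, l=False;
  e=True, k=False, l=True;
  e=True, k=True, l=False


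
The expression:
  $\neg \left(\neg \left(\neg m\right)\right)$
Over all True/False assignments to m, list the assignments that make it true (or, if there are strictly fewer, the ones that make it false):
is true only for:
  m=False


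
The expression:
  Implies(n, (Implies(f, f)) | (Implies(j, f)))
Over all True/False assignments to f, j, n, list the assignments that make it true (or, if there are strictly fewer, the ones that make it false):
is always true.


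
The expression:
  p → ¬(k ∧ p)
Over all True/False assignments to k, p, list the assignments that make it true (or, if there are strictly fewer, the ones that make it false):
is false only for:
  k=True, p=True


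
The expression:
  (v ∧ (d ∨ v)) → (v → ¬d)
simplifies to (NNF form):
¬d ∨ ¬v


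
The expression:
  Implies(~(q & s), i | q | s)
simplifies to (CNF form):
i | q | s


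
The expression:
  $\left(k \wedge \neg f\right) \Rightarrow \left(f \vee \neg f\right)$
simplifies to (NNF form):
$\text{True}$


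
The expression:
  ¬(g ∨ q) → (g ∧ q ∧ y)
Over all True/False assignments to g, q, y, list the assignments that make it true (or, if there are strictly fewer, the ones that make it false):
is false only for:
  g=False, q=False, y=False;
  g=False, q=False, y=True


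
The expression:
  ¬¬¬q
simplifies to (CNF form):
¬q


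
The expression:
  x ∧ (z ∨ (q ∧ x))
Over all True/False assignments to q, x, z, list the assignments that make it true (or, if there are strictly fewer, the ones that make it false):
is true only for:
  q=False, x=True, z=True;
  q=True, x=True, z=False;
  q=True, x=True, z=True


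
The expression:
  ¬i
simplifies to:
¬i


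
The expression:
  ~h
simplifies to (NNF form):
~h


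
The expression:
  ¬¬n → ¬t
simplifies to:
¬n ∨ ¬t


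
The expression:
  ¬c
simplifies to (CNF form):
¬c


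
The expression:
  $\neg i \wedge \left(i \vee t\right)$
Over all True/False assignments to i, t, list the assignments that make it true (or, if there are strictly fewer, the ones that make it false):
is true only for:
  i=False, t=True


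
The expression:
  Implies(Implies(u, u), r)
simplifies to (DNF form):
r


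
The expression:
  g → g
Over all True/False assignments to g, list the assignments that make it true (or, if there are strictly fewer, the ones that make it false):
is always true.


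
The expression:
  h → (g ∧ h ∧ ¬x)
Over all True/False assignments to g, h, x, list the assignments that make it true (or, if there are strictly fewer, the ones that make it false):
is false only for:
  g=False, h=True, x=False;
  g=False, h=True, x=True;
  g=True, h=True, x=True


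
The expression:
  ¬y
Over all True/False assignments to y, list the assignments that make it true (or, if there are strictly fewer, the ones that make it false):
is true only for:
  y=False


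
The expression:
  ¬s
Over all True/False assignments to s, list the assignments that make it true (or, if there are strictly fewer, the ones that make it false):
is true only for:
  s=False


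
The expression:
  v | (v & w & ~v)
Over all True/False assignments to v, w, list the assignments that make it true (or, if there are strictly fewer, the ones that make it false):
is true only for:
  v=True, w=False;
  v=True, w=True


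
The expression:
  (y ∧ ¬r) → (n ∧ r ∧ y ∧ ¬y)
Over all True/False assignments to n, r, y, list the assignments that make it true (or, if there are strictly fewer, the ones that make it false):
is false only for:
  n=False, r=False, y=True;
  n=True, r=False, y=True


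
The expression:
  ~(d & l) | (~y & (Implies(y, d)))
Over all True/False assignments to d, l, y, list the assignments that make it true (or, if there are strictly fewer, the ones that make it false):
is false only for:
  d=True, l=True, y=True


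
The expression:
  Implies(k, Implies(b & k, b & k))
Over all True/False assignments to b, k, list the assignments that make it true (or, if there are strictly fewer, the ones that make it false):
is always true.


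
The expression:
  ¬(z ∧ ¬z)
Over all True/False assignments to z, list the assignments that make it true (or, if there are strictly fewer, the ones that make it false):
is always true.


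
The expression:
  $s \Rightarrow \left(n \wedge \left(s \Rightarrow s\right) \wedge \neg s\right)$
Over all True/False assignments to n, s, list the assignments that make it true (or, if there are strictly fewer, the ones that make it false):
is true only for:
  n=False, s=False;
  n=True, s=False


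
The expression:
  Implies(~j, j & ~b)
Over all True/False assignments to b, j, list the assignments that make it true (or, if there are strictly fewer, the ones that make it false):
is true only for:
  b=False, j=True;
  b=True, j=True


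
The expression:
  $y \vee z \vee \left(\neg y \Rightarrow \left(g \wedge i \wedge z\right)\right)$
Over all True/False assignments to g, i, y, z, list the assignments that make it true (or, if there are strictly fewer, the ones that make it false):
is false only for:
  g=False, i=False, y=False, z=False;
  g=False, i=True, y=False, z=False;
  g=True, i=False, y=False, z=False;
  g=True, i=True, y=False, z=False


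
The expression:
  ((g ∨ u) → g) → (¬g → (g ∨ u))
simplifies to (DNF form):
g ∨ u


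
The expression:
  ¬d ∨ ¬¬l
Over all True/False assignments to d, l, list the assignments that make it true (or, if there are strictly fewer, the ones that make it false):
is false only for:
  d=True, l=False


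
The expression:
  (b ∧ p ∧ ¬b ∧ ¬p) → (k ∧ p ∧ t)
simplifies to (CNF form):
True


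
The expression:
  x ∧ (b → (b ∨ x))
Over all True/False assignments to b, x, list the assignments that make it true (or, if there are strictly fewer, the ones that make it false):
is true only for:
  b=False, x=True;
  b=True, x=True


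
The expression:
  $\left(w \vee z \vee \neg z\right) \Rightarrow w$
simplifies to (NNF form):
$w$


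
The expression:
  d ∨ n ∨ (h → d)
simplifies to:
d ∨ n ∨ ¬h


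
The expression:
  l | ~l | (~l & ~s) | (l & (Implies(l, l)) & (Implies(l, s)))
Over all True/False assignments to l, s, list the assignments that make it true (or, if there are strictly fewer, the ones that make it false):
is always true.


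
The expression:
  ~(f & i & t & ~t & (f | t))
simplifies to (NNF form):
True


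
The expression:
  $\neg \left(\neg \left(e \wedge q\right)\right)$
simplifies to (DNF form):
$e \wedge q$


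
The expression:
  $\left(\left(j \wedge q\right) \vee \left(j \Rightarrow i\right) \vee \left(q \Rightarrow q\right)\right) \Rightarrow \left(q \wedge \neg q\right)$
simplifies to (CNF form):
$\text{False}$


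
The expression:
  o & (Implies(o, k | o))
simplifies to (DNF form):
o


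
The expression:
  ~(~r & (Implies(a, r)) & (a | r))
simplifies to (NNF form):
True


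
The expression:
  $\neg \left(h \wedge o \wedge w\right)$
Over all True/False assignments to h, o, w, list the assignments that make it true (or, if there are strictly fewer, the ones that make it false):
is false only for:
  h=True, o=True, w=True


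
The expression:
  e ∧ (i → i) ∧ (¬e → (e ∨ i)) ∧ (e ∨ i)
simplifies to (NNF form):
e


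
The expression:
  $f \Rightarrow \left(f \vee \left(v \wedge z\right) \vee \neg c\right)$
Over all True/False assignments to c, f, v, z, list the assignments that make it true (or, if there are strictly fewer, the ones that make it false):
is always true.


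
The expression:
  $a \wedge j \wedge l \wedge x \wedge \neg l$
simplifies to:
$\text{False}$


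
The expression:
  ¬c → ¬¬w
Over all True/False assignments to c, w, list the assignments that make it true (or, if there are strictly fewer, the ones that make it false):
is false only for:
  c=False, w=False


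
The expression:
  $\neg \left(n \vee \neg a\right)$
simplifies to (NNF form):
$a \wedge \neg n$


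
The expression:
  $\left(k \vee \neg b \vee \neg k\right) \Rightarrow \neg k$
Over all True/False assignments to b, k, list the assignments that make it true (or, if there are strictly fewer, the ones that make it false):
is true only for:
  b=False, k=False;
  b=True, k=False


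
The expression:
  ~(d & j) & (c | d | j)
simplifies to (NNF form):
(c | d | j) & (~d | ~j)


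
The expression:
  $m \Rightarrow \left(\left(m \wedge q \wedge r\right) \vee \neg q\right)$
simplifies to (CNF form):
$r \vee \neg m \vee \neg q$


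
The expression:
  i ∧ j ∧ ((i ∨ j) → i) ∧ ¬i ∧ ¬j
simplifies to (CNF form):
False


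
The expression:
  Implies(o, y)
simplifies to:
y | ~o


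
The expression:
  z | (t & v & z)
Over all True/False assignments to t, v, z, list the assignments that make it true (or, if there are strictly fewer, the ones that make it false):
is true only for:
  t=False, v=False, z=True;
  t=False, v=True, z=True;
  t=True, v=False, z=True;
  t=True, v=True, z=True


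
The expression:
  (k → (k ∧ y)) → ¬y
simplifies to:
¬y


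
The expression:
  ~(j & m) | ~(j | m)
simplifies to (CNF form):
~j | ~m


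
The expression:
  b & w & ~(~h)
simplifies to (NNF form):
b & h & w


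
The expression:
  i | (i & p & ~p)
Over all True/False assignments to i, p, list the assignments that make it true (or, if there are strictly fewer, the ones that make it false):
is true only for:
  i=True, p=False;
  i=True, p=True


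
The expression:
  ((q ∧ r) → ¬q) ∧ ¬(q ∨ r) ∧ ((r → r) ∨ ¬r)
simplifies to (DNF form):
¬q ∧ ¬r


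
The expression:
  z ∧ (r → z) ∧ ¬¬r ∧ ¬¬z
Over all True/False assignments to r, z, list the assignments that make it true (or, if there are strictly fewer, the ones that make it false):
is true only for:
  r=True, z=True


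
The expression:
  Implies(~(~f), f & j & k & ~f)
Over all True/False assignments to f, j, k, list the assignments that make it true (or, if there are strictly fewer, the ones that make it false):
is true only for:
  f=False, j=False, k=False;
  f=False, j=False, k=True;
  f=False, j=True, k=False;
  f=False, j=True, k=True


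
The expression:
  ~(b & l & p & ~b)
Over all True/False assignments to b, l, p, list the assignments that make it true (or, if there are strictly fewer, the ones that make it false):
is always true.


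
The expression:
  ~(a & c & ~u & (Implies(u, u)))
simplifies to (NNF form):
u | ~a | ~c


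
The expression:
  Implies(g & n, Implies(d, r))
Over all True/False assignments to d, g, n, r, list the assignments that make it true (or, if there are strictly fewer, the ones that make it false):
is false only for:
  d=True, g=True, n=True, r=False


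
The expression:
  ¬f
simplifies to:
¬f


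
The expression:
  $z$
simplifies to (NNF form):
$z$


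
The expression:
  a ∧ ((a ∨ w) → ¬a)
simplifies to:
False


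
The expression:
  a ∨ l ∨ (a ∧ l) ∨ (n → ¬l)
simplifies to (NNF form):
True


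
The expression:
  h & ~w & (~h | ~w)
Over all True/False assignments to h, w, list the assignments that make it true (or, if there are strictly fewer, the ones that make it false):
is true only for:
  h=True, w=False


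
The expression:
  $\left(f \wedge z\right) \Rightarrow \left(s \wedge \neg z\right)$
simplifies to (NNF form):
$\neg f \vee \neg z$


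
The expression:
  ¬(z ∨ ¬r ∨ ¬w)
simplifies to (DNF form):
r ∧ w ∧ ¬z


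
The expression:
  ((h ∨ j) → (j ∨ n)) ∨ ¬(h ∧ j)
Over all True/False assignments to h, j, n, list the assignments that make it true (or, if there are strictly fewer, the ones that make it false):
is always true.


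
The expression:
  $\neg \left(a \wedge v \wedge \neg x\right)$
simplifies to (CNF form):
$x \vee \neg a \vee \neg v$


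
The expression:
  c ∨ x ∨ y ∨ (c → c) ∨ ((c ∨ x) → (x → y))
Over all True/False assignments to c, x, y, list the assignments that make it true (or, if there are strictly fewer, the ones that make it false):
is always true.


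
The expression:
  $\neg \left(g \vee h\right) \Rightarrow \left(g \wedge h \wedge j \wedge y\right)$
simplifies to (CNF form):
$g \vee h$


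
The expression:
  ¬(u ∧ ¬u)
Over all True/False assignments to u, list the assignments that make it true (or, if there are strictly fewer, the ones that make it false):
is always true.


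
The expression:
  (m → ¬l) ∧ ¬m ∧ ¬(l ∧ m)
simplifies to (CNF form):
¬m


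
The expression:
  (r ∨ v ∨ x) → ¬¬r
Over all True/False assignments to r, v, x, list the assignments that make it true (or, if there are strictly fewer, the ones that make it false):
is false only for:
  r=False, v=False, x=True;
  r=False, v=True, x=False;
  r=False, v=True, x=True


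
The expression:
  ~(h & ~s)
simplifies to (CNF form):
s | ~h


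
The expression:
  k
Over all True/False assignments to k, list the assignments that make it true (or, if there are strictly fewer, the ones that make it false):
is true only for:
  k=True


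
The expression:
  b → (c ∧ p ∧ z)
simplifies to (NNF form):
(c ∧ p ∧ z) ∨ ¬b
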